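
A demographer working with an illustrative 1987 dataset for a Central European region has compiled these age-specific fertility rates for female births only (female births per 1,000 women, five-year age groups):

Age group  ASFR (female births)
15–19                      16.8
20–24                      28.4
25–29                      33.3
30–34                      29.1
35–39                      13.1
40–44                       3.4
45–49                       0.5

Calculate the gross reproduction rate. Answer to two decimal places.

0.62

Sum of female ASFRs = 16.8 + 28.4 + 33.3 + 29.1 + 13.1 + 3.4 + 0.5 = 124.6
GRR = 5 × 124.6 / 1000 = 0.623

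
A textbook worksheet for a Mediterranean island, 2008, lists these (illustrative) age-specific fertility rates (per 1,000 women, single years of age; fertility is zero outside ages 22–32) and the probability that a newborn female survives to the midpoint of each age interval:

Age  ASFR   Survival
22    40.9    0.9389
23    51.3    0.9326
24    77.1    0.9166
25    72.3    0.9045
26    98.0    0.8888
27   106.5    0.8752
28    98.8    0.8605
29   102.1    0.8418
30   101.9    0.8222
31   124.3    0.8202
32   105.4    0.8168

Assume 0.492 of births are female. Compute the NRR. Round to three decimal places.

0.416

Proportion female at birth = 0.492.
Survival-weighted fertility by age (1·fₓ·Sₓ):
  22: 1 × 40.9/1000 × 0.9389 = 0.03840
  23: 1 × 51.3/1000 × 0.9326 = 0.04784
  24: 1 × 77.1/1000 × 0.9166 = 0.07067
  25: 1 × 72.3/1000 × 0.9045 = 0.06540
  26: 1 × 98.0/1000 × 0.8888 = 0.08710
  27: 1 × 106.5/1000 × 0.8752 = 0.09321
  28: 1 × 98.8/1000 × 0.8605 = 0.08502
  29: 1 × 102.1/1000 × 0.8418 = 0.08595
  30: 1 × 101.9/1000 × 0.8222 = 0.08378
  31: 1 × 124.3/1000 × 0.8202 = 0.10195
  32: 1 × 105.4/1000 × 0.8168 = 0.08609
Sum = 0.84541
NRR = 0.492 × 0.84541 = 0.41594
With NRR below 1 the population is below replacement fertility.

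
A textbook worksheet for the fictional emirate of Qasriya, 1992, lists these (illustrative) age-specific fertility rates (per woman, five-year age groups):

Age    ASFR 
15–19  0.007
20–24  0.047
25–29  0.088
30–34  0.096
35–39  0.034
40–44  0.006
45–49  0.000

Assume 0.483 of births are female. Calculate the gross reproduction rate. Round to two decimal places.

Proportion female at birth = 0.483.
Sum of ASFRs = 0.007 + 0.047 + 0.088 + 0.096 + 0.034 + 0.006 + 0.000 = 0.278
TFR = 5 × 0.278 = 1.39
GRR = 0.483 × 1.39 = 0.67137

0.67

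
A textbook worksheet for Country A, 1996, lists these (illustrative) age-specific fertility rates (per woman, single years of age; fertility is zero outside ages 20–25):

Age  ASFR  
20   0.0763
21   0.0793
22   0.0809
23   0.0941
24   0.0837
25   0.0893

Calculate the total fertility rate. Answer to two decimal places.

Sum of ASFRs = 0.0763 + 0.0793 + 0.0809 + 0.0941 + 0.0837 + 0.0893 = 0.5036
TFR = 0.5036

0.50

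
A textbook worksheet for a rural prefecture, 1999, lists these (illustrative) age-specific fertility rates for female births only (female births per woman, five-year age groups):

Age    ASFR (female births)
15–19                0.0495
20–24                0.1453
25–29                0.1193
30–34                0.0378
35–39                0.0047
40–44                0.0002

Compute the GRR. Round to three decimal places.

1.784

Sum of female ASFRs = 0.0495 + 0.1453 + 0.1193 + 0.0378 + 0.0047 + 0.0002 = 0.3568
GRR = 5 × 0.3568 = 1.784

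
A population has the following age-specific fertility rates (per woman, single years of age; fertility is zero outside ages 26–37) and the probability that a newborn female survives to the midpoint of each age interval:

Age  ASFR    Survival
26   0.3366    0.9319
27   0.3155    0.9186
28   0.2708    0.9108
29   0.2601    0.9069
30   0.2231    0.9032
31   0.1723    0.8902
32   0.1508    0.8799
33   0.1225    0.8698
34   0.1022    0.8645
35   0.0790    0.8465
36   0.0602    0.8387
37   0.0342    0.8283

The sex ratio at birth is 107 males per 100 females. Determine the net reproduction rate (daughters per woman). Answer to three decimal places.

0.925

Proportion female at birth = 100 / (100 + 107) = 0.48309.
Each age group contributes 1 × ASFR × survival:
  26: 1 × 0.3366 × 0.9319 = 0.31368
  27: 1 × 0.3155 × 0.9186 = 0.28982
  28: 1 × 0.2708 × 0.9108 = 0.24664
  29: 1 × 0.2601 × 0.9069 = 0.23588
  30: 1 × 0.2231 × 0.9032 = 0.20150
  31: 1 × 0.1723 × 0.8902 = 0.15338
  32: 1 × 0.1508 × 0.8799 = 0.13269
  33: 1 × 0.1225 × 0.8698 = 0.10655
  34: 1 × 0.1022 × 0.8645 = 0.08835
  35: 1 × 0.0790 × 0.8465 = 0.06687
  36: 1 × 0.0602 × 0.8387 = 0.05049
  37: 1 × 0.0342 × 0.8283 = 0.02833
Sum = 1.91418
NRR = 0.48309 × 1.91418 = 0.92472
An NRR under 1 implies long-run decline under these rates.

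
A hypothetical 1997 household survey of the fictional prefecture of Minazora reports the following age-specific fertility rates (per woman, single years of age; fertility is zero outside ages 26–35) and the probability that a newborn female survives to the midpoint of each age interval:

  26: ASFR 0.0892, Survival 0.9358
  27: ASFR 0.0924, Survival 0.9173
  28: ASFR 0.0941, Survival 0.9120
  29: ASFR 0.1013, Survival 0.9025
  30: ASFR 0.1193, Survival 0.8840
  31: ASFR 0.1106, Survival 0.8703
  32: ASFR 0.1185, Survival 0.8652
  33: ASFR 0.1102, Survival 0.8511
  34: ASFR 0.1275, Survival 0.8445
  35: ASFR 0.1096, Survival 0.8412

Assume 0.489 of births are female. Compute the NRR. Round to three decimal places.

0.461

Proportion female at birth = 0.489.
Per-age-group product (1 × ASFR × survival probability):
  26: 1 × 0.0892 × 0.9358 = 0.08347
  27: 1 × 0.0924 × 0.9173 = 0.08476
  28: 1 × 0.0941 × 0.9120 = 0.08582
  29: 1 × 0.1013 × 0.9025 = 0.09142
  30: 1 × 0.1193 × 0.8840 = 0.10546
  31: 1 × 0.1106 × 0.8703 = 0.09626
  32: 1 × 0.1185 × 0.8652 = 0.10253
  33: 1 × 0.1102 × 0.8511 = 0.09379
  34: 1 × 0.1275 × 0.8445 = 0.10767
  35: 1 × 0.1096 × 0.8412 = 0.09220
Sum = 0.94338
NRR = 0.489 × 0.94338 = 0.46131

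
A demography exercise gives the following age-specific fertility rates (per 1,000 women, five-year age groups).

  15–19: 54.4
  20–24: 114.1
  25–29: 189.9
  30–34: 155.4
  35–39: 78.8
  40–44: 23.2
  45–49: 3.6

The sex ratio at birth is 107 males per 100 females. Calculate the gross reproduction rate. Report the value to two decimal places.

Proportion female at birth = 100 / (100 + 107) = 0.48309.
Sum of ASFRs = 54.4 + 114.1 + 189.9 + 155.4 + 78.8 + 23.2 + 3.6 = 619.4
TFR = 5 × 619.4 / 1000 = 3.097
GRR = 0.48309 × 3.097 = 1.49613

1.50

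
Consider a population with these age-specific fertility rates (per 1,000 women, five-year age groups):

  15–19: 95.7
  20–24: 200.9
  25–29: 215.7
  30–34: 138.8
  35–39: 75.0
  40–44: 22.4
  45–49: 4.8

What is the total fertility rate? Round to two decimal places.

Sum of ASFRs = 95.7 + 200.9 + 215.7 + 138.8 + 75.0 + 22.4 + 4.8 = 753.3
TFR = 5 × 753.3 / 1000 = 3.7665

3.77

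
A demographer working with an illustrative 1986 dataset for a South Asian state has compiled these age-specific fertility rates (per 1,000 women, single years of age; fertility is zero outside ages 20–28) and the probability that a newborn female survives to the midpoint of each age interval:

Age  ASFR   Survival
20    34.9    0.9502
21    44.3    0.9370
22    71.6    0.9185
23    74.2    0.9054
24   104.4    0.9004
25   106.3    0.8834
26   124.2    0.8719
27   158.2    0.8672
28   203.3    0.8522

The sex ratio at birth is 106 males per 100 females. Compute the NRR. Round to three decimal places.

0.395

Proportion female at birth = 100 / (100 + 106) = 0.48544.
Survival-weighted fertility by age (1·fₓ·Sₓ):
  20: 1 × 34.9/1000 × 0.9502 = 0.03316
  21: 1 × 44.3/1000 × 0.9370 = 0.04151
  22: 1 × 71.6/1000 × 0.9185 = 0.06576
  23: 1 × 74.2/1000 × 0.9054 = 0.06718
  24: 1 × 104.4/1000 × 0.9004 = 0.09400
  25: 1 × 106.3/1000 × 0.8834 = 0.09391
  26: 1 × 124.2/1000 × 0.8719 = 0.10829
  27: 1 × 158.2/1000 × 0.8672 = 0.13719
  28: 1 × 203.3/1000 × 0.8522 = 0.17325
Sum = 0.81425
NRR = 0.48544 × 0.81425 = 0.39527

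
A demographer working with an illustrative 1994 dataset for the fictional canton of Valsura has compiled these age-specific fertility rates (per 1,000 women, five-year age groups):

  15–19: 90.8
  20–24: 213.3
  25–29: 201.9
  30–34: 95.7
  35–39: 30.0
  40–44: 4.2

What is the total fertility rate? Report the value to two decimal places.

3.18

Sum of ASFRs = 90.8 + 213.3 + 201.9 + 95.7 + 30.0 + 4.2 = 635.9
TFR = 5 × 635.9 / 1000 = 3.1795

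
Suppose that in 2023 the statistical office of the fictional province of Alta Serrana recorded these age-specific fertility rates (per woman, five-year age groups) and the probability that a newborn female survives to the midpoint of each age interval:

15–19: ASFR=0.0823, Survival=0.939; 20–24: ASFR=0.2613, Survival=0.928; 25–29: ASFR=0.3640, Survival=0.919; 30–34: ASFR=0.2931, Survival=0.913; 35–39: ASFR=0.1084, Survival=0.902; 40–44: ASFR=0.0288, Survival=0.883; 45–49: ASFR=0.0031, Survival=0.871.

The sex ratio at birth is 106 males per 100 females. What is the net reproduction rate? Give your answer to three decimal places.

Proportion female at birth = 100 / (100 + 106) = 0.48544.
Each age group contributes 5 × ASFR × survival:
  15–19: 5 × 0.0823 × 0.939 = 0.38640
  20–24: 5 × 0.2613 × 0.928 = 1.21243
  25–29: 5 × 0.3640 × 0.919 = 1.67258
  30–34: 5 × 0.2931 × 0.913 = 1.33800
  35–39: 5 × 0.1084 × 0.902 = 0.48888
  40–44: 5 × 0.0288 × 0.883 = 0.12715
  45–49: 5 × 0.0031 × 0.871 = 0.01350
Sum = 5.23894
NRR = 0.48544 × 5.23894 = 2.54319

2.543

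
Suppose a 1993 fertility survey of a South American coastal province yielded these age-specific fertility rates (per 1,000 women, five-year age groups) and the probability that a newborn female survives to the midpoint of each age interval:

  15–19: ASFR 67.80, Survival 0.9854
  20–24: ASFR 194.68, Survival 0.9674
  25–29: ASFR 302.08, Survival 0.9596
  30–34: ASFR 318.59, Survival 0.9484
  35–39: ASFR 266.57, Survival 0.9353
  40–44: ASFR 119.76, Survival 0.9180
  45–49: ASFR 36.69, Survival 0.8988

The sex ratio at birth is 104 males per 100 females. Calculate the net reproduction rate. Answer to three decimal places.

Proportion female at birth = 100 / (100 + 104) = 0.49020.
Per-age-group product (5 × ASFR × survival probability):
  15–19: 5 × 67.80/1000 × 0.9854 = 0.33405
  20–24: 5 × 194.68/1000 × 0.9674 = 0.94167
  25–29: 5 × 302.08/1000 × 0.9596 = 1.44938
  30–34: 5 × 318.59/1000 × 0.9484 = 1.51075
  35–39: 5 × 266.57/1000 × 0.9353 = 1.24661
  40–44: 5 × 119.76/1000 × 0.9180 = 0.54970
  45–49: 5 × 36.69/1000 × 0.8988 = 0.16488
Sum = 6.19704
NRR = 0.49020 × 6.19704 = 3.03779
NRR > 1, so each generation more than replaces itself.

3.038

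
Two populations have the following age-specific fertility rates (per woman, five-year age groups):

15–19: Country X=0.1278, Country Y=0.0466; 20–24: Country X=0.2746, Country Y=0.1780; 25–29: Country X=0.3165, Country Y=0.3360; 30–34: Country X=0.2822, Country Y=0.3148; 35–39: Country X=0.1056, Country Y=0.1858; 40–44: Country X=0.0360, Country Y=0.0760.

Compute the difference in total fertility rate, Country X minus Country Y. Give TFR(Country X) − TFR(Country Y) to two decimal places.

Country X:
  Sum of ASFRs = 0.1278 + 0.2746 + 0.3165 + 0.2822 + 0.1056 + 0.0360 = 1.1427
  TFR = 5 × 1.1427 = 5.7135
Country Y:
  Sum of ASFRs = 0.0466 + 0.1780 + 0.3360 + 0.3148 + 0.1858 + 0.0760 = 1.1372
  TFR = 5 × 1.1372 = 5.686
Difference = 5.7135 − 5.686 = 0.0275

0.03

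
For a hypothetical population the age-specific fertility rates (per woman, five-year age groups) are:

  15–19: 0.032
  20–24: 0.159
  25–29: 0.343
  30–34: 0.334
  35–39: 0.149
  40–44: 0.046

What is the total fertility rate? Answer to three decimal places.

5.315

Sum of ASFRs = 0.032 + 0.159 + 0.343 + 0.334 + 0.149 + 0.046 = 1.063
TFR = 5 × 1.063 = 5.315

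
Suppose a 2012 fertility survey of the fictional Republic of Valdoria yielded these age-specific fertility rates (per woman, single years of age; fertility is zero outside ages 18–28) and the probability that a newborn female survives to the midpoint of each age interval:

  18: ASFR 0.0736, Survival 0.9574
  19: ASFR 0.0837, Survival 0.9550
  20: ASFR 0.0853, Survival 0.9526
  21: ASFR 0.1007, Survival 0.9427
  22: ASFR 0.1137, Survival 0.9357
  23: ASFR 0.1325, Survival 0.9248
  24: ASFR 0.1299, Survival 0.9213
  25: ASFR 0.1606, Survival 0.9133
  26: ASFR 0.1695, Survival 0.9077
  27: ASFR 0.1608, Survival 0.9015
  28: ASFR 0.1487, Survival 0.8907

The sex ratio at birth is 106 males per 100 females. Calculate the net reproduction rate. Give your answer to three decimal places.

Proportion female at birth = 100 / (100 + 106) = 0.48544.
Survival-weighted fertility by age (1·fₓ·Sₓ):
  18: 1 × 0.0736 × 0.9574 = 0.07046
  19: 1 × 0.0837 × 0.9550 = 0.07993
  20: 1 × 0.0853 × 0.9526 = 0.08126
  21: 1 × 0.1007 × 0.9427 = 0.09493
  22: 1 × 0.1137 × 0.9357 = 0.10639
  23: 1 × 0.1325 × 0.9248 = 0.12254
  24: 1 × 0.1299 × 0.9213 = 0.11968
  25: 1 × 0.1606 × 0.9133 = 0.14668
  26: 1 × 0.1695 × 0.9077 = 0.15386
  27: 1 × 0.1608 × 0.9015 = 0.14496
  28: 1 × 0.1487 × 0.8907 = 0.13245
Sum = 1.25314
NRR = 0.48544 × 1.25314 = 0.60832

0.608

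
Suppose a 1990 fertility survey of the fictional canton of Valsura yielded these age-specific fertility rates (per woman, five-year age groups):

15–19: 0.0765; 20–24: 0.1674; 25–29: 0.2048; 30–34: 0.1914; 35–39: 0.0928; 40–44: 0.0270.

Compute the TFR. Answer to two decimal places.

Sum of ASFRs = 0.0765 + 0.1674 + 0.2048 + 0.1914 + 0.0928 + 0.0270 = 0.7599
TFR = 5 × 0.7599 = 3.7995

3.80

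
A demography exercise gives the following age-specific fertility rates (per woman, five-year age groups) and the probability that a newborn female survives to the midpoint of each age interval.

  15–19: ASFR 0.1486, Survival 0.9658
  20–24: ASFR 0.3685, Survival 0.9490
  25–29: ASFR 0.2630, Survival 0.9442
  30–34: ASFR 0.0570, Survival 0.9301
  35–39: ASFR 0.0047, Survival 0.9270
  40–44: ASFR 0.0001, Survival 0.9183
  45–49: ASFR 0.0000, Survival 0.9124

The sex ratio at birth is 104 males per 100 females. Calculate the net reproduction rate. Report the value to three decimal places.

1.958

Proportion female at birth = 100 / (100 + 104) = 0.49020.
Per-age-group product (5 × ASFR × survival probability):
  15–19: 5 × 0.1486 × 0.9658 = 0.71759
  20–24: 5 × 0.3685 × 0.9490 = 1.74853
  25–29: 5 × 0.2630 × 0.9442 = 1.24162
  30–34: 5 × 0.0570 × 0.9301 = 0.26508
  35–39: 5 × 0.0047 × 0.9270 = 0.02178
  40–44: 5 × 0.0001 × 0.9183 = 0.00046
  45–49: 5 × 0.0000 × 0.9124 = 0.00000
Sum = 3.99506
NRR = 0.49020 × 3.99506 = 1.95838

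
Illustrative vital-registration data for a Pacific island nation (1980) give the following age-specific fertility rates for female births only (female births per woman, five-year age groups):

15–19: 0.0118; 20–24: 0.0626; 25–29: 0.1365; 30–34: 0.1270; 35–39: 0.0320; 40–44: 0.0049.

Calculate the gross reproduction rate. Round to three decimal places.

Sum of female ASFRs = 0.0118 + 0.0626 + 0.1365 + 0.1270 + 0.0320 + 0.0049 = 0.3748
GRR = 5 × 0.3748 = 1.874

1.874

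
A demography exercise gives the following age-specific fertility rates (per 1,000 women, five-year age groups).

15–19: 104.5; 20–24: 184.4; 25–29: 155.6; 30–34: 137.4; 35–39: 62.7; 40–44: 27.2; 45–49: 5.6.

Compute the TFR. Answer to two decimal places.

3.39

Sum of ASFRs = 104.5 + 184.4 + 155.6 + 137.4 + 62.7 + 27.2 + 5.6 = 677.4
TFR = 5 × 677.4 / 1000 = 3.387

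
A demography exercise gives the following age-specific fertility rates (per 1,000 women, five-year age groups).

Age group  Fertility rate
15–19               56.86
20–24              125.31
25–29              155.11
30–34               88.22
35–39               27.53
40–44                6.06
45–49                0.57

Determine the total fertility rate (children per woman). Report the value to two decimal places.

2.30

Sum of ASFRs = 56.86 + 125.31 + 155.11 + 88.22 + 27.53 + 6.06 + 0.57 = 459.66
TFR = 5 × 459.66 / 1000 = 2.2983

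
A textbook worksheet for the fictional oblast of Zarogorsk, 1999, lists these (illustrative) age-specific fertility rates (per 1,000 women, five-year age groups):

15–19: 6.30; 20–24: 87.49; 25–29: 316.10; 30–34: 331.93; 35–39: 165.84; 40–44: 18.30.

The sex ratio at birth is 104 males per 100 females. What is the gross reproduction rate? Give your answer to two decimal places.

Proportion female at birth = 100 / (100 + 104) = 0.49020.
Sum of ASFRs = 6.30 + 87.49 + 316.10 + 331.93 + 165.84 + 18.30 = 925.96
TFR = 5 × 925.96 / 1000 = 4.6298
GRR = 0.49020 × 4.6298 = 2.26953

2.27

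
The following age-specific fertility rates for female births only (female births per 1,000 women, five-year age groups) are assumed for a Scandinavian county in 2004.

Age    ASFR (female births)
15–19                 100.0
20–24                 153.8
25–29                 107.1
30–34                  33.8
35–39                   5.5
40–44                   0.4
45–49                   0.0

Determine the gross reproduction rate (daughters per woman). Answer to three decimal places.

Sum of female ASFRs = 100.0 + 153.8 + 107.1 + 33.8 + 5.5 + 0.4 + 0.0 = 400.6
GRR = 5 × 400.6 / 1000 = 2.003

2.003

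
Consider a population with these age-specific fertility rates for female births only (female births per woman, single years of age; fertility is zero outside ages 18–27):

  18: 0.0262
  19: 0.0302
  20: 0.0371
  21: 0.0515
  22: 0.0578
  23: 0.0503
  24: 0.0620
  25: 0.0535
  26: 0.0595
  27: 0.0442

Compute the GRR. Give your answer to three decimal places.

Sum of female ASFRs = 0.0262 + 0.0302 + 0.0371 + 0.0515 + 0.0578 + 0.0503 + 0.0620 + 0.0535 + 0.0595 + 0.0442 = 0.4723
GRR = 0.4723

0.472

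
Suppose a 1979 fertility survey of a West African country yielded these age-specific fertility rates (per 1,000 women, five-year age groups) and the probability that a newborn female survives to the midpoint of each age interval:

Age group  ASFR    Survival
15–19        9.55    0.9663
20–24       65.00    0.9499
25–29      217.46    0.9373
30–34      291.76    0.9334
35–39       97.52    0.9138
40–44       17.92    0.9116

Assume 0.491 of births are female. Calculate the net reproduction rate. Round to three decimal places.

Proportion female at birth = 0.491.
Weighting each age-specific rate by interval width and survival:
  15–19: 5 × 9.55/1000 × 0.9663 = 0.04614
  20–24: 5 × 65.00/1000 × 0.9499 = 0.30872
  25–29: 5 × 217.46/1000 × 0.9373 = 1.01913
  30–34: 5 × 291.76/1000 × 0.9334 = 1.36164
  35–39: 5 × 97.52/1000 × 0.9138 = 0.44557
  40–44: 5 × 17.92/1000 × 0.9116 = 0.08168
Sum = 3.26288
NRR = 0.491 × 3.26288 = 1.60207

1.602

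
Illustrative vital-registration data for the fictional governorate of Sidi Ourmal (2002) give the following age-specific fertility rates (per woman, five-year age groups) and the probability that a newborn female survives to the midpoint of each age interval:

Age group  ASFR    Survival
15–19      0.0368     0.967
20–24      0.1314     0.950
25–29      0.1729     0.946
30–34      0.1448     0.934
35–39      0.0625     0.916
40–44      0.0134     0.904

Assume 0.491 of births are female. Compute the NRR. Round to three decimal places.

Proportion female at birth = 0.491.
Per-age-group product (5 × ASFR × survival probability):
  15–19: 5 × 0.0368 × 0.967 = 0.17793
  20–24: 5 × 0.1314 × 0.950 = 0.62415
  25–29: 5 × 0.1729 × 0.946 = 0.81782
  30–34: 5 × 0.1448 × 0.934 = 0.67622
  35–39: 5 × 0.0625 × 0.916 = 0.28625
  40–44: 5 × 0.0134 × 0.904 = 0.06057
Sum = 2.64294
NRR = 0.491 × 2.64294 = 1.29768
An NRR exceeding 1 indicates intrinsic growth under these rates.

1.298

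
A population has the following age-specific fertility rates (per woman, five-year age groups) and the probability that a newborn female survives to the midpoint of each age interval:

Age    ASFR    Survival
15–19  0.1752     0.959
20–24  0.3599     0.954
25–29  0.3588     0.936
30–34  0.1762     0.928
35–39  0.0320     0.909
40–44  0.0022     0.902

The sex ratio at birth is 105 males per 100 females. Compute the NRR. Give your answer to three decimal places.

2.541

Proportion female at birth = 100 / (100 + 105) = 0.48780.
Weighting each age-specific rate by interval width and survival:
  15–19: 5 × 0.1752 × 0.959 = 0.84008
  20–24: 5 × 0.3599 × 0.954 = 1.71672
  25–29: 5 × 0.3588 × 0.936 = 1.67918
  30–34: 5 × 0.1762 × 0.928 = 0.81757
  35–39: 5 × 0.0320 × 0.909 = 0.14544
  40–44: 5 × 0.0022 × 0.902 = 0.00992
Sum = 5.20891
NRR = 0.48780 × 5.20891 = 2.54091
An NRR exceeding 1 indicates intrinsic growth under these rates.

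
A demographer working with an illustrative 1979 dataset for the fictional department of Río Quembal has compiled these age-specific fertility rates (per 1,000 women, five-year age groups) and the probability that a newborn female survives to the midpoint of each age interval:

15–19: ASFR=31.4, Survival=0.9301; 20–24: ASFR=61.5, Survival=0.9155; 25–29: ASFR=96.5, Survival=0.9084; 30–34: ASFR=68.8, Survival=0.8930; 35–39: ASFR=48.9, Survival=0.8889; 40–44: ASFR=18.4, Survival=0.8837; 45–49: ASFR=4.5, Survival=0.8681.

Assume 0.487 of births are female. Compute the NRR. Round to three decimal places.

Proportion female at birth = 0.487.
Per-age-group product (5 × ASFR × survival probability):
  15–19: 5 × 31.4/1000 × 0.9301 = 0.14603
  20–24: 5 × 61.5/1000 × 0.9155 = 0.28152
  25–29: 5 × 96.5/1000 × 0.9084 = 0.43830
  30–34: 5 × 68.8/1000 × 0.8930 = 0.30719
  35–39: 5 × 48.9/1000 × 0.8889 = 0.21734
  40–44: 5 × 18.4/1000 × 0.8837 = 0.08130
  45–49: 5 × 4.5/1000 × 0.8681 = 0.01953
Sum = 1.49121
NRR = 0.487 × 1.49121 = 0.72622
An NRR under 1 implies long-run decline under these rates.

0.726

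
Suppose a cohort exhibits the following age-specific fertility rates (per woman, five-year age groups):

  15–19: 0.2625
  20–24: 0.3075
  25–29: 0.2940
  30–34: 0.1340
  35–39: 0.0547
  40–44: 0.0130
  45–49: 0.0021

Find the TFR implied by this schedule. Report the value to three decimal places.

5.339

Sum of ASFRs = 0.2625 + 0.3075 + 0.2940 + 0.1340 + 0.0547 + 0.0130 + 0.0021 = 1.0678
TFR = 5 × 1.0678 = 5.339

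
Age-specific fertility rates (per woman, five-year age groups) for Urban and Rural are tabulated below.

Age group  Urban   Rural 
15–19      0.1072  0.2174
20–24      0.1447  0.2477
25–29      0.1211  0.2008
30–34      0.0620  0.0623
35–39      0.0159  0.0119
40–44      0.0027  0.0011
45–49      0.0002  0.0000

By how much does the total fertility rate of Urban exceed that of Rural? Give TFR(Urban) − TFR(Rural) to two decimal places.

-1.44

Urban:
  Sum of ASFRs = 0.1072 + 0.1447 + 0.1211 + 0.0620 + 0.0159 + 0.0027 + 0.0002 = 0.4538
  TFR = 5 × 0.4538 = 2.269
Rural:
  Sum of ASFRs = 0.2174 + 0.2477 + 0.2008 + 0.0623 + 0.0119 + 0.0011 + 0.0000 = 0.7412
  TFR = 5 × 0.7412 = 3.706
Difference = 2.269 − 3.706 = -1.437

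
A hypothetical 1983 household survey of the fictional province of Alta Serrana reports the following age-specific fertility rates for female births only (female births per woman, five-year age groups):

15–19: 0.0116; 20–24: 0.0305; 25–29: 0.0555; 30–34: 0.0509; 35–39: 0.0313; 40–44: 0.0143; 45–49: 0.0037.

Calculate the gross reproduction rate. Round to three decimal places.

0.989

Sum of female ASFRs = 0.0116 + 0.0305 + 0.0555 + 0.0509 + 0.0313 + 0.0143 + 0.0037 = 0.1978
GRR = 5 × 0.1978 = 0.989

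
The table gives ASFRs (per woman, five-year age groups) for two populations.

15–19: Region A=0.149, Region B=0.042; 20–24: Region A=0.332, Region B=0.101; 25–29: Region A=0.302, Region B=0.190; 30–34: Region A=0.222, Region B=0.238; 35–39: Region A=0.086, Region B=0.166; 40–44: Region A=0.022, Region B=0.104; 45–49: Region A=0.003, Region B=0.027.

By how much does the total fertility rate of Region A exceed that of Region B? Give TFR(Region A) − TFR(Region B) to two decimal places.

Region A:
  Sum of ASFRs = 0.149 + 0.332 + 0.302 + 0.222 + 0.086 + 0.022 + 0.003 = 1.116
  TFR = 5 × 1.116 = 5.58
Region B:
  Sum of ASFRs = 0.042 + 0.101 + 0.190 + 0.238 + 0.166 + 0.104 + 0.027 = 0.868
  TFR = 5 × 0.868 = 4.34
Difference = 5.58 − 4.34 = 1.24

1.24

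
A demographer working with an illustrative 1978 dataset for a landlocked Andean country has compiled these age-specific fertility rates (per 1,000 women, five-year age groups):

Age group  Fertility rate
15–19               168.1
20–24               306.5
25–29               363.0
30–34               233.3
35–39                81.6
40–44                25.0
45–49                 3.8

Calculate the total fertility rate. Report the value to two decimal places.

Sum of ASFRs = 168.1 + 306.5 + 363.0 + 233.3 + 81.6 + 25.0 + 3.8 = 1181.3
TFR = 5 × 1181.3 / 1000 = 5.9065

5.91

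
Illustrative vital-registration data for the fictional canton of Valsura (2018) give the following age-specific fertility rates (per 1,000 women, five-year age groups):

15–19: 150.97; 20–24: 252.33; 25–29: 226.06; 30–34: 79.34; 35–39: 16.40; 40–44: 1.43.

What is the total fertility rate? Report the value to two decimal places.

3.63

Sum of ASFRs = 150.97 + 252.33 + 226.06 + 79.34 + 16.40 + 1.43 = 726.53
TFR = 5 × 726.53 / 1000 = 3.63265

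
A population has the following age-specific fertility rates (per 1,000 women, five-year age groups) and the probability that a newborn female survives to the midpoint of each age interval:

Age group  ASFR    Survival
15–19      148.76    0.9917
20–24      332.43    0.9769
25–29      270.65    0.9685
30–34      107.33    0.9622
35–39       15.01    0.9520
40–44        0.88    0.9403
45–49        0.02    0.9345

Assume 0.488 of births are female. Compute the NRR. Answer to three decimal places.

2.081

Proportion female at birth = 0.488.
Survival-weighted fertility by age (5·fₓ·Sₓ):
  15–19: 5 × 148.76/1000 × 0.9917 = 0.73763
  20–24: 5 × 332.43/1000 × 0.9769 = 1.62375
  25–29: 5 × 270.65/1000 × 0.9685 = 1.31062
  30–34: 5 × 107.33/1000 × 0.9622 = 0.51636
  35–39: 5 × 15.01/1000 × 0.9520 = 0.07145
  40–44: 5 × 0.88/1000 × 0.9403 = 0.00414
  45–49: 5 × 0.02/1000 × 0.9345 = 0.00009
Sum = 4.26404
NRR = 0.488 × 4.26404 = 2.08085
An NRR exceeding 1 indicates intrinsic growth under these rates.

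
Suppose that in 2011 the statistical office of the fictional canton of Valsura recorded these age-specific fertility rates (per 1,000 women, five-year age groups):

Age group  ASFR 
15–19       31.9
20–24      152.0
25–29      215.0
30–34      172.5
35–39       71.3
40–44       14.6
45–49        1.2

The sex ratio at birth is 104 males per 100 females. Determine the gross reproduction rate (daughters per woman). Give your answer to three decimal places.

Proportion female at birth = 100 / (100 + 104) = 0.49020.
Sum of ASFRs = 31.9 + 152.0 + 215.0 + 172.5 + 71.3 + 14.6 + 1.2 = 658.5
TFR = 5 × 658.5 / 1000 = 3.2925
GRR = 0.49020 × 3.2925 = 1.61398

1.614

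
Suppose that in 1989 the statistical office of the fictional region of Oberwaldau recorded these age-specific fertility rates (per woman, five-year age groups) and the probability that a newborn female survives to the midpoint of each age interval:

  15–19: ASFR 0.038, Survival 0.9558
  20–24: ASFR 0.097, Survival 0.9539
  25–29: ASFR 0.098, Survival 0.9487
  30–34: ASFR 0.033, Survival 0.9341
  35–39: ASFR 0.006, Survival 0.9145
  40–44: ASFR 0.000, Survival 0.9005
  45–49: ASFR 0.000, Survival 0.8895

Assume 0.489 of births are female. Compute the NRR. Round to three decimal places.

Proportion female at birth = 0.489.
Per-age-group product (5 × ASFR × survival probability):
  15–19: 5 × 0.038 × 0.9558 = 0.18160
  20–24: 5 × 0.097 × 0.9539 = 0.46264
  25–29: 5 × 0.098 × 0.9487 = 0.46486
  30–34: 5 × 0.033 × 0.9341 = 0.15413
  35–39: 5 × 0.006 × 0.9145 = 0.02744
  40–44: 5 × 0.000 × 0.9005 = 0.00000
  45–49: 5 × 0.000 × 0.8895 = 0.00000
Sum = 1.29067
NRR = 0.489 × 1.29067 = 0.63114

0.631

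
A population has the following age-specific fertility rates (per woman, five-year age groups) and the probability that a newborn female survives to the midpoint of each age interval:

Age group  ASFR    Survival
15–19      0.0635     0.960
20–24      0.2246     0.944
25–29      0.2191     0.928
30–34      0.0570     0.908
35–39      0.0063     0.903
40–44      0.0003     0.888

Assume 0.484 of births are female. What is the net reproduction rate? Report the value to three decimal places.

1.292

Proportion female at birth = 0.484.
Per-age-group product (5 × ASFR × survival probability):
  15–19: 5 × 0.0635 × 0.960 = 0.30480
  20–24: 5 × 0.2246 × 0.944 = 1.06011
  25–29: 5 × 0.2191 × 0.928 = 1.01662
  30–34: 5 × 0.0570 × 0.908 = 0.25878
  35–39: 5 × 0.0063 × 0.903 = 0.02844
  40–44: 5 × 0.0003 × 0.888 = 0.00133
Sum = 2.67008
NRR = 0.484 × 2.67008 = 1.29232
An NRR exceeding 1 indicates intrinsic growth under these rates.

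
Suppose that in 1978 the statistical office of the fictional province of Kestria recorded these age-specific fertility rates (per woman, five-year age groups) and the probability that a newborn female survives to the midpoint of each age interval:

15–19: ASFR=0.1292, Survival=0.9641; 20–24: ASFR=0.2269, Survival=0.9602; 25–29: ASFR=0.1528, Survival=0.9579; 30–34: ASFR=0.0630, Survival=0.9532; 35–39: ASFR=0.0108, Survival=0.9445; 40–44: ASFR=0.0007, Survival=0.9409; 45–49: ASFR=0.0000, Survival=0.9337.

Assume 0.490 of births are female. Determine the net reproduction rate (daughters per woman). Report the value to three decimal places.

1.371

Proportion female at birth = 0.490.
Per-age-group product (5 × ASFR × survival probability):
  15–19: 5 × 0.1292 × 0.9641 = 0.62281
  20–24: 5 × 0.2269 × 0.9602 = 1.08935
  25–29: 5 × 0.1528 × 0.9579 = 0.73184
  30–34: 5 × 0.0630 × 0.9532 = 0.30026
  35–39: 5 × 0.0108 × 0.9445 = 0.05100
  40–44: 5 × 0.0007 × 0.9409 = 0.00329
  45–49: 5 × 0.0000 × 0.9337 = 0.00000
Sum = 2.79855
NRR = 0.490 × 2.79855 = 1.37129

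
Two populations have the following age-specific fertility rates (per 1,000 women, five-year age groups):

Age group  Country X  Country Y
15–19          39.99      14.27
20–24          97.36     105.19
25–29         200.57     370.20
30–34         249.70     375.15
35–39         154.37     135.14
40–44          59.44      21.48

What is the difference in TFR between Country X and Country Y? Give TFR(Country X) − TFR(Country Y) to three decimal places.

Country X:
  Sum of ASFRs = 39.99 + 97.36 + 200.57 + 249.70 + 154.37 + 59.44 = 801.43
  TFR = 5 × 801.43 / 1000 = 4.00715
Country Y:
  Sum of ASFRs = 14.27 + 105.19 + 370.20 + 375.15 + 135.14 + 21.48 = 1021.43
  TFR = 5 × 1021.43 / 1000 = 5.10715
Difference = 4.00715 − 5.10715 = -1.1

-1.100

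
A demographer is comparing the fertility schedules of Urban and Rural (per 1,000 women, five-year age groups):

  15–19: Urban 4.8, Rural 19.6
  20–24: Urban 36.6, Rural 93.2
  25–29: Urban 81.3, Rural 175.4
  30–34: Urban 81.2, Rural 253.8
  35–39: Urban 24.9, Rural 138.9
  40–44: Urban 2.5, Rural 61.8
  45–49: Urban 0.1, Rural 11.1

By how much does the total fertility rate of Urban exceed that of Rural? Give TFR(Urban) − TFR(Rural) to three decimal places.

Urban:
  Sum of ASFRs = 4.8 + 36.6 + 81.3 + 81.2 + 24.9 + 2.5 + 0.1 = 231.4
  TFR = 5 × 231.4 / 1000 = 1.157
Rural:
  Sum of ASFRs = 19.6 + 93.2 + 175.4 + 253.8 + 138.9 + 61.8 + 11.1 = 753.8
  TFR = 5 × 753.8 / 1000 = 3.769
Difference = 1.157 − 3.769 = -2.612

-2.612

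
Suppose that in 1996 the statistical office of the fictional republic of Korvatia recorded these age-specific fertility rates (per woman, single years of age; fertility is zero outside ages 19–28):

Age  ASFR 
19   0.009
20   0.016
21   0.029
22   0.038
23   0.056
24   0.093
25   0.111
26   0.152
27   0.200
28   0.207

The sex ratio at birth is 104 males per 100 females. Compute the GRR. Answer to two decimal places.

0.45

Proportion female at birth = 100 / (100 + 104) = 0.49020.
Sum of ASFRs = 0.009 + 0.016 + 0.029 + 0.038 + 0.056 + 0.093 + 0.111 + 0.152 + 0.200 + 0.207 = 0.911
TFR = 0.911
GRR = 0.49020 × 0.911 = 0.44657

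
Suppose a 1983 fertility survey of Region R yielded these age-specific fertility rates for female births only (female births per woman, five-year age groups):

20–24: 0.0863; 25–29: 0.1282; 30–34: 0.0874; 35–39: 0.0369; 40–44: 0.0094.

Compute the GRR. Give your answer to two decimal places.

1.74

Sum of female ASFRs = 0.0863 + 0.1282 + 0.0874 + 0.0369 + 0.0094 = 0.3482
GRR = 5 × 0.3482 = 1.741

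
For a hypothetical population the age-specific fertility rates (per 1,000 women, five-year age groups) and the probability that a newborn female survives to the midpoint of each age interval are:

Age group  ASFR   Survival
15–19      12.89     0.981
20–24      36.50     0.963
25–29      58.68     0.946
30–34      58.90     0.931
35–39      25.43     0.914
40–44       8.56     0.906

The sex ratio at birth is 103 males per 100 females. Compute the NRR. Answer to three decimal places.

0.466

Proportion female at birth = 100 / (100 + 103) = 0.49261.
Survival-weighted fertility by age (5·fₓ·Sₓ):
  15–19: 5 × 12.89/1000 × 0.981 = 0.06323
  20–24: 5 × 36.50/1000 × 0.963 = 0.17575
  25–29: 5 × 58.68/1000 × 0.946 = 0.27756
  30–34: 5 × 58.90/1000 × 0.931 = 0.27418
  35–39: 5 × 25.43/1000 × 0.914 = 0.11622
  40–44: 5 × 8.56/1000 × 0.906 = 0.03878
Sum = 0.94572
NRR = 0.49261 × 0.94572 = 0.46587
With NRR below 1 the population is below replacement fertility.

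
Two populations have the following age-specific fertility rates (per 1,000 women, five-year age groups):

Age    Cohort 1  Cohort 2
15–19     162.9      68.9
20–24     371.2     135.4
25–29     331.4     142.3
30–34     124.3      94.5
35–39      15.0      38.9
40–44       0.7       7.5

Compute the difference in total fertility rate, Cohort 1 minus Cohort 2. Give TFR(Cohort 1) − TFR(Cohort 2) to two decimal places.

Cohort 1:
  Sum of ASFRs = 162.9 + 371.2 + 331.4 + 124.3 + 15.0 + 0.7 = 1005.5
  TFR = 5 × 1005.5 / 1000 = 5.0275
Cohort 2:
  Sum of ASFRs = 68.9 + 135.4 + 142.3 + 94.5 + 38.9 + 7.5 = 487.5
  TFR = 5 × 487.5 / 1000 = 2.4375
Difference = 5.0275 − 2.4375 = 2.59

2.59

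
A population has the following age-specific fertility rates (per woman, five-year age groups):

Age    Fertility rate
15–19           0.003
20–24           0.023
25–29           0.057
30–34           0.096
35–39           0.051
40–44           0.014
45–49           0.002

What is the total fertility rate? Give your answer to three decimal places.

1.230

Sum of ASFRs = 0.003 + 0.023 + 0.057 + 0.096 + 0.051 + 0.014 + 0.002 = 0.246
TFR = 5 × 0.246 = 1.23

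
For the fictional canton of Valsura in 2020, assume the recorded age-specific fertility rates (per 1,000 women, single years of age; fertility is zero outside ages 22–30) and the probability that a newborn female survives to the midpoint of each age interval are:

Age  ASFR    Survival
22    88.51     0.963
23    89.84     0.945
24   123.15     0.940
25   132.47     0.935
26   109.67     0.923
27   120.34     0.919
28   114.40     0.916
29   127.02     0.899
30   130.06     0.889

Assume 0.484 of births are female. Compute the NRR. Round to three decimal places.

0.463

Proportion female at birth = 0.484.
Each age group contributes 1 × ASFR × survival:
  22: 1 × 88.51/1000 × 0.963 = 0.08524
  23: 1 × 89.84/1000 × 0.945 = 0.08490
  24: 1 × 123.15/1000 × 0.940 = 0.11576
  25: 1 × 132.47/1000 × 0.935 = 0.12386
  26: 1 × 109.67/1000 × 0.923 = 0.10123
  27: 1 × 120.34/1000 × 0.919 = 0.11059
  28: 1 × 114.40/1000 × 0.916 = 0.10479
  29: 1 × 127.02/1000 × 0.899 = 0.11419
  30: 1 × 130.06/1000 × 0.889 = 0.11562
Sum = 0.95618
NRR = 0.484 × 0.95618 = 0.46279
An NRR under 1 implies long-run decline under these rates.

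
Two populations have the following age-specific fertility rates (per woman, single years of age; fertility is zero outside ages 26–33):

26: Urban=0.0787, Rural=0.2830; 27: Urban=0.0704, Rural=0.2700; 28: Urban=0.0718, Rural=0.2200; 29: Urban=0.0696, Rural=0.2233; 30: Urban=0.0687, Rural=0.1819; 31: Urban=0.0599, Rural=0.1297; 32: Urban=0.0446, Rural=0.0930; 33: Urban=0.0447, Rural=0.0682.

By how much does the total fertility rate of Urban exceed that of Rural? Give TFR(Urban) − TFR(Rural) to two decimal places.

-0.96

Urban:
  Sum of ASFRs = 0.0787 + 0.0704 + 0.0718 + 0.0696 + 0.0687 + 0.0599 + 0.0446 + 0.0447 = 0.5084
  TFR = 0.5084
Rural:
  Sum of ASFRs = 0.2830 + 0.2700 + 0.2200 + 0.2233 + 0.1819 + 0.1297 + 0.0930 + 0.0682 = 1.4691
  TFR = 1.4691
Difference = 0.5084 − 1.4691 = -0.9607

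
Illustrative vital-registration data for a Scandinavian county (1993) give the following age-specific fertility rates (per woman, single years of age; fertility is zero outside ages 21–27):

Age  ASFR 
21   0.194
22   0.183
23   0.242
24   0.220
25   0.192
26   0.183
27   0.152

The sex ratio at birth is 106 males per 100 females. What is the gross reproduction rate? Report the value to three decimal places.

0.663

Proportion female at birth = 100 / (100 + 106) = 0.48544.
Sum of ASFRs = 0.194 + 0.183 + 0.242 + 0.220 + 0.192 + 0.183 + 0.152 = 1.366
TFR = 1.366
GRR = 0.48544 × 1.366 = 0.66311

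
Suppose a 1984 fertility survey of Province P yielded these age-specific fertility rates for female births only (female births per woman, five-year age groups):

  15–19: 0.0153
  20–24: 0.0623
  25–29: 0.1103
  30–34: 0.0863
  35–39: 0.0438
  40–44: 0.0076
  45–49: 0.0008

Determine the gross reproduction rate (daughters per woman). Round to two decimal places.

1.63

Sum of female ASFRs = 0.0153 + 0.0623 + 0.1103 + 0.0863 + 0.0438 + 0.0076 + 0.0008 = 0.3264
GRR = 5 × 0.3264 = 1.632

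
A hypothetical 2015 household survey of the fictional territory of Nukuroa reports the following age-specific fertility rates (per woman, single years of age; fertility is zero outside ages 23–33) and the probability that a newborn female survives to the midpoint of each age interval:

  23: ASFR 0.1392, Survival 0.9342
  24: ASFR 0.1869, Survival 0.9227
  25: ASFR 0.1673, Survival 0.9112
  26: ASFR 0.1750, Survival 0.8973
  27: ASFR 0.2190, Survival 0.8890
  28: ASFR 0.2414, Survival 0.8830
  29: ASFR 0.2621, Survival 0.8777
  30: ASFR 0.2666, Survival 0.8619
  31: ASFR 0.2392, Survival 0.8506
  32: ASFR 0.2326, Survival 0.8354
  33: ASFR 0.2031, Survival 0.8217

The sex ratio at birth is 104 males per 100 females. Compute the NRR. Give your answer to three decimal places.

Proportion female at birth = 100 / (100 + 104) = 0.49020.
Per-age-group product (1 × ASFR × survival probability):
  23: 1 × 0.1392 × 0.9342 = 0.13004
  24: 1 × 0.1869 × 0.9227 = 0.17245
  25: 1 × 0.1673 × 0.9112 = 0.15244
  26: 1 × 0.1750 × 0.8973 = 0.15703
  27: 1 × 0.2190 × 0.8890 = 0.19469
  28: 1 × 0.2414 × 0.8830 = 0.21316
  29: 1 × 0.2621 × 0.8777 = 0.23005
  30: 1 × 0.2666 × 0.8619 = 0.22978
  31: 1 × 0.2392 × 0.8506 = 0.20346
  32: 1 × 0.2326 × 0.8354 = 0.19431
  33: 1 × 0.2031 × 0.8217 = 0.16689
Sum = 2.04430
NRR = 0.49020 × 2.04430 = 1.00212

1.002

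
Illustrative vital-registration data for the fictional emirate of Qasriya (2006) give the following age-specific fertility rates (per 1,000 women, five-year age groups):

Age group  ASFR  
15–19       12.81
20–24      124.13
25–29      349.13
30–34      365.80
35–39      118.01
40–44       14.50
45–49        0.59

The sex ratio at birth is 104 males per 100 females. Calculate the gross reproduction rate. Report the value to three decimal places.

Proportion female at birth = 100 / (100 + 104) = 0.49020.
Sum of ASFRs = 12.81 + 124.13 + 349.13 + 365.80 + 118.01 + 14.50 + 0.59 = 984.97
TFR = 5 × 984.97 / 1000 = 4.92485
GRR = 0.49020 × 4.92485 = 2.41416

2.414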